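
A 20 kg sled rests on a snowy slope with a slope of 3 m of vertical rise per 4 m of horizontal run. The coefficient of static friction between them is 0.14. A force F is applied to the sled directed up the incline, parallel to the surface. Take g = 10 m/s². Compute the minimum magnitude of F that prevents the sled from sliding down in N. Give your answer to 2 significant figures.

98 N

The normal force is N = mg cos 36.87° = 160.000 N. With F at its minimum the sled is on the verge of sliding down, so static friction is at its maximum μ_s N = 0.14 × 160.000 = 22.400 N and acts up the slope.
Equilibrium along the incline: F + μ_s N = mg sin 36.87°, so F = 120.000 − 22.400 = 97.600 N.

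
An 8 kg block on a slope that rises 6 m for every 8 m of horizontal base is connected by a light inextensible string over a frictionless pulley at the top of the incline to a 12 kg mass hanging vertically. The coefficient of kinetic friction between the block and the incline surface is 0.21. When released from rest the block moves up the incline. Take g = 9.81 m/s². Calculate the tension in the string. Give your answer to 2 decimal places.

83.25 N

For the block on the incline: the weight component along the slope is m₁g sin 36.87° = 8 × 9.81 × 0.6000 = 47.088 N and the normal force is N = m₁g cos 36.87° = 62.784 N.
Kinetic friction opposes the block's motion up the incline: f = μN = 0.21 × 62.784 = 13.185 N acting down the slope.
Newton's second law for the block (up-slope positive): T − 47.088 − 13.185 = 8 a. For the hanging mass (downward positive): 12 × 9.81 − T = 12 a.
Adding the two equations eliminates T: 57.447 = 20 a, so a = 2.8723 m/s².
Then from the hanging mass's equation, T = 12 × (9.81 − 2.8723) = 83.252 N.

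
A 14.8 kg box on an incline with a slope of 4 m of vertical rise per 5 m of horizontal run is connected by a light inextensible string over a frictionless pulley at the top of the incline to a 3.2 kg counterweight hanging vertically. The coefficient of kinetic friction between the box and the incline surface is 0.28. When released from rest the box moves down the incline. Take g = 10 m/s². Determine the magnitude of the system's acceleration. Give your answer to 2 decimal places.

1.56 m/s²

For the box on the incline: the weight component along the slope is m₁g sin 38.66° = 14.8 × 10 × 0.6247 = 92.456 N and the normal force is N = m₁g cos 38.66° = 115.569 N.
Kinetic friction opposes the box's motion down the incline: f = μN = 0.28 × 115.569 = 32.359 N acting up the slope.
Newton's second law for the box (down-slope positive): 92.456 − 32.359 − T = 14.8 a. For the hanging counterweight (upward positive): T − 3.2 × 10 = 3.2 a.
Adding the two equations eliminates T: 28.097 = 18 a, so a = 1.5609 m/s².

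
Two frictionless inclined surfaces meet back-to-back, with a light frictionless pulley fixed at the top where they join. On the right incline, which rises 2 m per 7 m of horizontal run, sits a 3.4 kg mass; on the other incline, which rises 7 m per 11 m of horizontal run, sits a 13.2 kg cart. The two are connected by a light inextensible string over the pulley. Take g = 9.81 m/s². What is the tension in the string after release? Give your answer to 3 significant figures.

21.5 N

Resolve each weight along its own incline: the 3.4 kg mass has component 3.4 × 9.81 × sin 15.95° = 9.163 N down its slope, and the 13.2 kg mass has 13.2 × 9.81 × sin 32.47° = 69.521 N down its slope.
The 13.2 kg side's 69.521 N exceeds the other side's 9.163 N, so that mass slides down and the 3.4 kg mass slides up. Taking that direction as positive, Newton's second law for the whole system gives 69.521 − 9.163 = (3.4 + 13.2) a, so a = 60.358 / 16.6 = 3.6360 m/s².
For the 3.4 kg mass (up-slope positive): T − 9.163 = 3.4 × 3.6360, so T = 21.525 N.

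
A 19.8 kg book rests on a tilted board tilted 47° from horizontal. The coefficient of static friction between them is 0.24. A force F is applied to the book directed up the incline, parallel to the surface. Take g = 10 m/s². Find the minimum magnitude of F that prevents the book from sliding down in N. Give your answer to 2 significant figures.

The normal force is N = mg cos 47° = 135.036 N. With F at its minimum the book is on the verge of sliding down, so static friction is at its maximum μ_s N = 0.24 × 135.036 = 32.409 N and acts up the slope.
Equilibrium along the incline: F + μ_s N = mg sin 47°, so F = 144.808 − 32.409 = 112.399 N.

110 N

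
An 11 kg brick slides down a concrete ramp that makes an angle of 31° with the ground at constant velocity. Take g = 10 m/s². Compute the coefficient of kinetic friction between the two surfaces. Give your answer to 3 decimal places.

At constant velocity the net force along the incline is zero: mg sin 31° = μ mg cos 31°.
So μ = tan 31° = 0.5150 / 0.8572 = 0.6008.

0.601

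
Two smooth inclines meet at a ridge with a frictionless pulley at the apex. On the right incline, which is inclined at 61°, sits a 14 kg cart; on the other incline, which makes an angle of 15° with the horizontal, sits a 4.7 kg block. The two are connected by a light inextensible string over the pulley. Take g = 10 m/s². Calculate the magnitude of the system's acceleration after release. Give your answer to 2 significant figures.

5.9 m/s²

Resolve each weight along its own incline: the 14 kg mass has component 14 × 10 × sin 61° = 122.447 N down its slope, and the 4.7 kg mass has 4.7 × 10 × sin 15° = 12.164 N down its slope.
The 14 kg side's 122.447 N exceeds the other side's 12.164 N, so that mass slides down and the 4.7 kg mass slides up. Taking that direction as positive, Newton's second law for the whole system gives 122.447 − 12.164 = (14 + 4.7) a, so a = 110.283 / 18.7 = 5.8975 m/s².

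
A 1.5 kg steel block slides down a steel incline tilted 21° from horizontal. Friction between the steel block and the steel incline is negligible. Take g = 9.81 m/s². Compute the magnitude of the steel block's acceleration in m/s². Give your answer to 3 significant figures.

Resolving the weight along the incline: the component pulling the steel block down the slope is mg sin 21° = 1.5 × 9.81 × 0.3584 = 5.274 N, and the normal force is N = mg cos 21° = 1.5 × 9.81 × 0.9336 = 13.738 N.
With no friction the net force along the incline is 5.274 N, so a = g sin 21° = 5.274 / 1.5 = 3.5160 m/s².

3.52 m/s²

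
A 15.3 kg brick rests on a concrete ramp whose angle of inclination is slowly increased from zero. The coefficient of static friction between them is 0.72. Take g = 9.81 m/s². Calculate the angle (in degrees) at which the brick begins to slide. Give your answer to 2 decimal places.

35.75°

At the threshold of sliding, static friction is at its maximum μ_s N and exactly balances the weight component along the incline: mg sin θ = μ_s mg cos θ.
Hence tan θ = μ_s = 0.72, so θ = arctan(0.72) = 35.7539°.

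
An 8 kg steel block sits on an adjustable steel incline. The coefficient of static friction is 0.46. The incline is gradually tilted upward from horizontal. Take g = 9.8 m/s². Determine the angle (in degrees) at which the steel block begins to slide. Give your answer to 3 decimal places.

At the threshold of sliding, static friction is at its maximum μ_s N and exactly balances the weight component along the incline: mg sin θ = μ_s mg cos θ.
Hence tan θ = μ_s = 0.46, so θ = arctan(0.46) = 24.7024°.

24.702°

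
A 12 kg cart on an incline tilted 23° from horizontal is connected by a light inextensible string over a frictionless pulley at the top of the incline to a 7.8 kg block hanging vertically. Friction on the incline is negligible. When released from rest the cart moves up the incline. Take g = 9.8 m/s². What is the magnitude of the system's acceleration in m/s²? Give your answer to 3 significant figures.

1.54 m/s²

For the cart on the incline: the weight component along the slope is m₁g sin 23° = 12 × 9.8 × 0.3907 = 45.946 N and the normal force is N = m₁g cos 23° = 108.251 N.
Newton's second law for the cart (up-slope positive): T − 45.946 = 12 a. For the hanging block (downward positive): 7.8 × 9.8 − T = 7.8 a.
Adding the two equations eliminates T: 30.494 = 19.8 a, so a = 1.5401 m/s².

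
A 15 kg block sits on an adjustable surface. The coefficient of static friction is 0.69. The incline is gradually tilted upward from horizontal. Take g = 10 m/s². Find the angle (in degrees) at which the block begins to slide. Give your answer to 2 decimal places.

34.61°

At the threshold of sliding, static friction is at its maximum μ_s N and exactly balances the weight component along the incline: mg sin θ = μ_s mg cos θ.
Hence tan θ = μ_s = 0.69, so θ = arctan(0.69) = 34.6057°.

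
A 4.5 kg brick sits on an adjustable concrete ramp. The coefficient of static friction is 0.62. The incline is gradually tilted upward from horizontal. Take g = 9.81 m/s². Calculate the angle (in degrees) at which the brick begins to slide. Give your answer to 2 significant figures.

32°

At the threshold of sliding, static friction is at its maximum μ_s N and exactly balances the weight component along the incline: mg sin θ = μ_s mg cos θ.
Hence tan θ = μ_s = 0.62, so θ = arctan(0.62) = 31.7989°.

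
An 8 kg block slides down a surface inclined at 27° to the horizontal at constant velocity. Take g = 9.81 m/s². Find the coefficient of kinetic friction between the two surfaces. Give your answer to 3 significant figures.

0.510

At constant velocity the net force along the incline is zero: mg sin 27° = μ mg cos 27°.
So μ = tan 27° = 0.4540 / 0.8910 = 0.5095.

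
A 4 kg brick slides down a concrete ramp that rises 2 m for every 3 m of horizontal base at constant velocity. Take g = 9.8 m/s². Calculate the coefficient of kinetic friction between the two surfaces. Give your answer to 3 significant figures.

0.667

At constant velocity the net force along the incline is zero: mg sin 33.69° = μ mg cos 33.69°.
So μ = tan 33.69° = 0.5547 / 0.8321 = 0.6666.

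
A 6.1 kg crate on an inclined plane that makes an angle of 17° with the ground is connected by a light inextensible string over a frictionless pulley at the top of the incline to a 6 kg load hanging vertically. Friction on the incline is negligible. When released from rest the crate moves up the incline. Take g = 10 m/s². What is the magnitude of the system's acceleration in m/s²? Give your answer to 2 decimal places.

3.48 m/s²

For the crate on the incline: the weight component along the slope is m₁g sin 17° = 6.1 × 10 × 0.2924 = 17.836 N and the normal force is N = m₁g cos 17° = 58.335 N.
Newton's second law for the crate (up-slope positive): T − 17.836 = 6.1 a. For the hanging load (downward positive): 6 × 10 − T = 6 a.
Adding the two equations eliminates T: 42.164 = 12.1 a, so a = 3.4846 m/s².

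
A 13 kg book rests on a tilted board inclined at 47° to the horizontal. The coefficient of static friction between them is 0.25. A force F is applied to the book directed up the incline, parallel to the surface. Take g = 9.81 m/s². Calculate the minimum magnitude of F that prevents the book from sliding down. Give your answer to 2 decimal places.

The normal force is N = mg cos 47° = 86.975 N. With F at its minimum the book is on the verge of sliding down, so static friction is at its maximum μ_s N = 0.25 × 86.975 = 21.744 N and acts up the slope.
Equilibrium along the incline: F + μ_s N = mg sin 47°, so F = 93.270 − 21.744 = 71.526 N.

71.53 N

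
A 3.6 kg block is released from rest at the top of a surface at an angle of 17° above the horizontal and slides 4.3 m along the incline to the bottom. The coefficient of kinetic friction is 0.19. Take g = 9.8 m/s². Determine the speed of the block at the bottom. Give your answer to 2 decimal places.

3.05 m/s

The weight component along the incline is mg sin 17° = 10.315 N and the normal force is N = mg cos 17° = 33.738 N.
Friction up the slope is f = μN = 0.19 × 33.738 = 6.410 N, so the net downslope force is 10.315 − 6.410 = 3.905 N and a = 3.905 / 3.6 = 1.0847 m/s².
Starting from rest over a distance of 4.3 m, v² = 2aL = 2 × 1.0847 × 4.3 = 9.3284, so v = 3.0542 m/s.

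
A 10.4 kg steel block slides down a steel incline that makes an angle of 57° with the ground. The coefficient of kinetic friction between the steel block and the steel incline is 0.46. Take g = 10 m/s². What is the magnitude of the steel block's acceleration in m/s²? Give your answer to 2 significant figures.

5.9 m/s²

Resolving the weight along the incline: the component pulling the steel block down the slope is mg sin 57° = 10.4 × 10 × 0.8387 = 87.225 N, and the normal force is N = mg cos 57° = 10.4 × 10 × 0.5446 = 56.638 N.
Kinetic friction acts up the slope with magnitude f = μN = 0.46 × 56.638 = 26.053 N.
Net force along the incline is 87.225 − 26.053 = 61.172 N, so a = 61.172 / 10.4 = 5.8819 m/s².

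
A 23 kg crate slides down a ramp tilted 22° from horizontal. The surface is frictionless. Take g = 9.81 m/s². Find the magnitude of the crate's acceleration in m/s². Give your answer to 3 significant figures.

3.67 m/s²

Resolving the weight along the incline: the component pulling the crate down the slope is mg sin 22° = 23 × 9.81 × 0.3746 = 84.521 N, and the normal force is N = mg cos 22° = 23 × 9.81 × 0.9272 = 209.204 N.
With no friction the net force along the incline is 84.521 N, so a = g sin 22° = 84.521 / 23 = 3.6748 m/s².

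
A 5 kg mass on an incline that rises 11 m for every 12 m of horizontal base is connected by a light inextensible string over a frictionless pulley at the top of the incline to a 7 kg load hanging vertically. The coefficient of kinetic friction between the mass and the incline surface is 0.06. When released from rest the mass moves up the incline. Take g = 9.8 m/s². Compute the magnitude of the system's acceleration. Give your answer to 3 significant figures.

For the mass on the incline: the weight component along the slope is m₁g sin 42.51° = 5 × 9.8 × 0.6757 = 33.109 N and the normal force is N = m₁g cos 42.51° = 36.121 N.
Kinetic friction opposes the mass's motion up the incline: f = μN = 0.06 × 36.121 = 2.167 N acting down the slope.
Newton's second law for the mass (up-slope positive): T − 33.109 − 2.167 = 5 a. For the hanging load (downward positive): 7 × 9.8 − T = 7 a.
Adding the two equations eliminates T: 33.324 = 12 a, so a = 2.7770 m/s².

2.78 m/s²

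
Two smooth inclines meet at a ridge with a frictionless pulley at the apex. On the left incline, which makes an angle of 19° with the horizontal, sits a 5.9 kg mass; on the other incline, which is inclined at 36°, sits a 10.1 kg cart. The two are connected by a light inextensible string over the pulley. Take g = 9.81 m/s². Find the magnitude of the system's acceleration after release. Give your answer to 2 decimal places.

Resolve each weight along its own incline: the 5.9 kg mass has component 5.9 × 9.81 × sin 19° = 18.844 N down its slope, and the 10.1 kg mass has 10.1 × 9.81 × sin 36° = 58.238 N down its slope.
The 10.1 kg side's 58.238 N exceeds the other side's 18.844 N, so that mass slides down and the 5.9 kg mass slides up. Taking that direction as positive, Newton's second law for the whole system gives 58.238 − 18.844 = (5.9 + 10.1) a, so a = 39.394 / 16 = 2.4621 m/s².

2.46 m/s²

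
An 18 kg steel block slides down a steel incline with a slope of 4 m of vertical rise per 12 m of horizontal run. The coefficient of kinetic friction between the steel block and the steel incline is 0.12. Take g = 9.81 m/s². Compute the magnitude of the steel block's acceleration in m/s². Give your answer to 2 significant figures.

2.0 m/s²

Resolving the weight along the incline: the component pulling the steel block down the slope is mg sin 18.43° = 18 × 9.81 × 0.3162 = 55.835 N, and the normal force is N = mg cos 18.43° = 18 × 9.81 × 0.9487 = 167.521 N.
Kinetic friction acts up the slope with magnitude f = μN = 0.12 × 167.521 = 20.103 N.
Net force along the incline is 55.835 − 20.103 = 35.732 N, so a = 35.732 / 18 = 1.9851 m/s².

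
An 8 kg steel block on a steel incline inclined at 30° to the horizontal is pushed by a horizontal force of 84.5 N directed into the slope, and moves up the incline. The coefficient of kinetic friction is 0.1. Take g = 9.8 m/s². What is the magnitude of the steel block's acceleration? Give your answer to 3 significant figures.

The horizontal push has components F cos 30° = 84.5 × 0.8660 = 73.177 N up the incline and F sin 30° = 84.5 × 0.5000 = 42.250 N pressing into the surface.
The normal force is therefore N = mg cos 30° + F sin 30° = 67.894 + 42.250 = 110.144 N, and kinetic friction down the slope is μN = 0.1 × 110.144 = 11.014 N.
Along the incline: F cos 30° − mg sin 30° − μN = ma, so 73.177 − 39.200 − 11.014 = 8 a, giving a = 2.8704 m/s².

2.87 m/s²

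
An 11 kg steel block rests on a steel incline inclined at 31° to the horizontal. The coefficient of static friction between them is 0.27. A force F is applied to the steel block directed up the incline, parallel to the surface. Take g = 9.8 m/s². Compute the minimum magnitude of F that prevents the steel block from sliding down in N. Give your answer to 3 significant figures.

The normal force is N = mg cos 31° = 92.403 N. With F at its minimum the steel block is on the verge of sliding down, so static friction is at its maximum μ_s N = 0.27 × 92.403 = 24.949 N and acts up the slope.
Equilibrium along the incline: F + μ_s N = mg sin 31°, so F = 55.521 − 24.949 = 30.572 N.

30.6 N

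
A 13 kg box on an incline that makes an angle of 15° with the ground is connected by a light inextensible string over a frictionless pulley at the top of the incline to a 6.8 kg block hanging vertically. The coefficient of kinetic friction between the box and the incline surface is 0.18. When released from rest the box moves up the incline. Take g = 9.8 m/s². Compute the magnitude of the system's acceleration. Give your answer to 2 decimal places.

For the box on the incline: the weight component along the slope is m₁g sin 15° = 13 × 9.8 × 0.2588 = 32.971 N and the normal force is N = m₁g cos 15° = 123.059 N.
Kinetic friction opposes the box's motion up the incline: f = μN = 0.18 × 123.059 = 22.151 N acting down the slope.
Newton's second law for the box (up-slope positive): T − 32.971 − 22.151 = 13 a. For the hanging block (downward positive): 6.8 × 9.8 − T = 6.8 a.
Adding the two equations eliminates T: 11.518 = 19.8 a, so a = 0.5817 m/s².

0.58 m/s²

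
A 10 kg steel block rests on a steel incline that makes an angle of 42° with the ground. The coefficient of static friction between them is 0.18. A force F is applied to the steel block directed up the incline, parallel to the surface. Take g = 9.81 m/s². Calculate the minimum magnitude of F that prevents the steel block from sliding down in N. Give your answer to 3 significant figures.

The normal force is N = mg cos 42° = 72.903 N. With F at its minimum the steel block is on the verge of sliding down, so static friction is at its maximum μ_s N = 0.18 × 72.903 = 13.123 N and acts up the slope.
Equilibrium along the incline: F + μ_s N = mg sin 42°, so F = 65.642 − 13.123 = 52.519 N.

52.5 N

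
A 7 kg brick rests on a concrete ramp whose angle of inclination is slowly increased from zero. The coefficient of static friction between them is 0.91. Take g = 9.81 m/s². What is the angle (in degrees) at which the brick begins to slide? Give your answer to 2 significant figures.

42°

At the threshold of sliding, static friction is at its maximum μ_s N and exactly balances the weight component along the incline: mg sin θ = μ_s mg cos θ.
Hence tan θ = μ_s = 0.91, so θ = arctan(0.91) = 42.3022°.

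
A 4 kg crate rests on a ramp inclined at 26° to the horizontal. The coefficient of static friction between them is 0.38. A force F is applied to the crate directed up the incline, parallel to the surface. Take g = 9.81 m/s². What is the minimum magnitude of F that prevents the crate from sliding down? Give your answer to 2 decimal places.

3.80 N

The normal force is N = mg cos 26° = 35.269 N. With F at its minimum the crate is on the verge of sliding down, so static friction is at its maximum μ_s N = 0.38 × 35.269 = 13.402 N and acts up the slope.
Equilibrium along the incline: F + μ_s N = mg sin 26°, so F = 17.202 − 13.402 = 3.800 N.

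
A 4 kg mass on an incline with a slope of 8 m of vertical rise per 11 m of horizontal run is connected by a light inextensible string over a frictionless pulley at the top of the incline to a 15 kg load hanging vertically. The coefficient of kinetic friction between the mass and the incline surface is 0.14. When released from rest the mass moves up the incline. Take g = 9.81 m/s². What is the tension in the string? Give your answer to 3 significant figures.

For the mass on the incline: the weight component along the slope is m₁g sin 36.03° = 4 × 9.81 × 0.5882 = 23.081 N and the normal force is N = m₁g cos 36.03° = 31.735 N.
Kinetic friction opposes the mass's motion up the incline: f = μN = 0.14 × 31.735 = 4.443 N acting down the slope.
Newton's second law for the mass (up-slope positive): T − 23.081 − 4.443 = 4 a. For the hanging load (downward positive): 15 × 9.81 − T = 15 a.
Adding the two equations eliminates T: 119.626 = 19 a, so a = 6.2961 m/s².
Then from the hanging load's equation, T = 15 × (9.81 − 6.2961) = 52.709 N.

52.7 N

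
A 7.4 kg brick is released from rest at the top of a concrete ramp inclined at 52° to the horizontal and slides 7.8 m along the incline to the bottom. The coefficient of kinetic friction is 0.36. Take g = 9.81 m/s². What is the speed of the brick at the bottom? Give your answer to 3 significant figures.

The weight component along the incline is mg sin 52° = 57.205 N and the normal force is N = mg cos 52° = 44.693 N.
Friction up the slope is f = μN = 0.36 × 44.693 = 16.089 N, so the net downslope force is 57.205 − 16.089 = 41.116 N and a = 41.116 / 7.4 = 5.5562 m/s².
Starting from rest over a distance of 7.8 m, v² = 2aL = 2 × 5.5562 × 7.8 = 86.6767, so v = 9.3100 m/s.

9.31 m/s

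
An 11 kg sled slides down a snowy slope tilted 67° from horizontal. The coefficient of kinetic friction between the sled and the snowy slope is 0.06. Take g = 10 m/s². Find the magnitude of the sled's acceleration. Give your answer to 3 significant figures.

8.97 m/s²

Resolving the weight along the incline: the component pulling the sled down the slope is mg sin 67° = 11 × 10 × 0.9205 = 101.255 N, and the normal force is N = mg cos 67° = 11 × 10 × 0.3907 = 42.977 N.
Kinetic friction acts up the slope with magnitude f = μN = 0.06 × 42.977 = 2.579 N.
Net force along the incline is 101.255 − 2.579 = 98.676 N, so a = 98.676 / 11 = 8.9705 m/s².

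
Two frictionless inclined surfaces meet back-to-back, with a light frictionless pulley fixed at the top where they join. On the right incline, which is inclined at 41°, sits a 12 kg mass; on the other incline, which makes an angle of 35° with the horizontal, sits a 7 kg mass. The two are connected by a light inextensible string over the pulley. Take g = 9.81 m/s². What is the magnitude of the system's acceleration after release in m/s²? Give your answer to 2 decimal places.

1.99 m/s²

Resolve each weight along its own incline: the 12 kg mass has component 12 × 9.81 × sin 41° = 77.231 N down its slope, and the 7 kg mass has 7 × 9.81 × sin 35° = 39.387 N down its slope.
The 12 kg side's 77.231 N exceeds the other side's 39.387 N, so that mass slides down and the 7 kg mass slides up. Taking that direction as positive, Newton's second law for the whole system gives 77.231 − 39.387 = (12 + 7) a, so a = 37.844 / 19 = 1.9918 m/s².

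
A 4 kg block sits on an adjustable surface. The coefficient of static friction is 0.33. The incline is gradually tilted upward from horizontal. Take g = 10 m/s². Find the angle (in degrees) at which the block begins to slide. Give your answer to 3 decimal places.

18.263°

At the threshold of sliding, static friction is at its maximum μ_s N and exactly balances the weight component along the incline: mg sin θ = μ_s mg cos θ.
Hence tan θ = μ_s = 0.33, so θ = arctan(0.33) = 18.2629°.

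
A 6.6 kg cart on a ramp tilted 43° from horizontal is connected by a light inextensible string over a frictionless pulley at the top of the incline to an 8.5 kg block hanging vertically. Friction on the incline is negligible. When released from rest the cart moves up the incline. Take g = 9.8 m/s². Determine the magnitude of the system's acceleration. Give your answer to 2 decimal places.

For the cart on the incline: the weight component along the slope is m₁g sin 43° = 6.6 × 9.8 × 0.6820 = 44.112 N and the normal force is N = m₁g cos 43° = 47.304 N.
Newton's second law for the cart (up-slope positive): T − 44.112 = 6.6 a. For the hanging block (downward positive): 8.5 × 9.8 − T = 8.5 a.
Adding the two equations eliminates T: 39.188 = 15.1 a, so a = 2.5952 m/s².

2.60 m/s²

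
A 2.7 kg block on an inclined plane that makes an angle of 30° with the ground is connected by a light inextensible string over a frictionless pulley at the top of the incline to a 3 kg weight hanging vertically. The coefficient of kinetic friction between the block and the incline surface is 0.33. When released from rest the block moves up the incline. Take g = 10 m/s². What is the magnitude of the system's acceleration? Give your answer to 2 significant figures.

1.5 m/s²

For the block on the incline: the weight component along the slope is m₁g sin 30° = 2.7 × 10 × 0.5000 = 13.500 N and the normal force is N = m₁g cos 30° = 23.383 N.
Kinetic friction opposes the block's motion up the incline: f = μN = 0.33 × 23.383 = 7.716 N acting down the slope.
Newton's second law for the block (up-slope positive): T − 13.500 − 7.716 = 2.7 a. For the hanging weight (downward positive): 3 × 10 − T = 3 a.
Adding the two equations eliminates T: 8.784 = 5.7 a, so a = 1.5411 m/s².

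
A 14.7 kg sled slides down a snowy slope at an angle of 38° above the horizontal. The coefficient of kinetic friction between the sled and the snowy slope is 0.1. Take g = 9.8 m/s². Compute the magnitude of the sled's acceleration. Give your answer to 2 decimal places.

Resolving the weight along the incline: the component pulling the sled down the slope is mg sin 38° = 14.7 × 9.8 × 0.6157 = 88.698 N, and the normal force is N = mg cos 38° = 14.7 × 9.8 × 0.7880 = 113.519 N.
Kinetic friction acts up the slope with magnitude f = μN = 0.1 × 113.519 = 11.352 N.
Net force along the incline is 88.698 − 11.352 = 77.346 N, so a = 77.346 / 14.7 = 5.2616 m/s².

5.26 m/s²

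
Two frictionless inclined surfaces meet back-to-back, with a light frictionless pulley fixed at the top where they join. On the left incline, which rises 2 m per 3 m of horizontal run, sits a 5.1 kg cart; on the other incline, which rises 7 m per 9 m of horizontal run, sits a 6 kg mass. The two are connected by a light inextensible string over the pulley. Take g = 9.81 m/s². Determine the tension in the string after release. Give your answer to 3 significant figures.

31.6 N

Resolve each weight along its own incline: the 5.1 kg mass has component 5.1 × 9.81 × sin 33.69° = 27.752 N down its slope, and the 6 kg mass has 6 × 9.81 × sin 37.87° = 36.137 N down its slope.
The 6 kg side's 36.137 N exceeds the other side's 27.752 N, so that mass slides down and the 5.1 kg mass slides up. Taking that direction as positive, Newton's second law for the whole system gives 36.137 − 27.752 = (5.1 + 6) a, so a = 8.385 / 11.1 = 0.7554 m/s².
For the 5.1 kg mass (up-slope positive): T − 27.752 = 5.1 × 0.7554, so T = 31.605 N.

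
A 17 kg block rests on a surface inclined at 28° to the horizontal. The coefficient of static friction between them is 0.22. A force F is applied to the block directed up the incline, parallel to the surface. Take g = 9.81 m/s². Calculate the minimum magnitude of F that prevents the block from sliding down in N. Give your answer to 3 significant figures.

The normal force is N = mg cos 28° = 147.249 N. With F at its minimum the block is on the verge of sliding down, so static friction is at its maximum μ_s N = 0.22 × 147.249 = 32.395 N and acts up the slope.
Equilibrium along the incline: F + μ_s N = mg sin 28°, so F = 78.294 − 32.395 = 45.899 N.

45.9 N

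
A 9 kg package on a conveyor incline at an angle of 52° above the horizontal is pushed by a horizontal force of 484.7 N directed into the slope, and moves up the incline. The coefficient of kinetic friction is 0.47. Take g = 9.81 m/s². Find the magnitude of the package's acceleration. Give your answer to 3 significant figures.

The horizontal push has components F cos 52° = 484.7 × 0.6157 = 298.430 N up the incline and F sin 52° = 484.7 × 0.7880 = 381.944 N pressing into the surface.
The normal force is therefore N = mg cos 52° + F sin 52° = 54.360 + 381.944 = 436.304 N, and kinetic friction down the slope is μN = 0.47 × 436.304 = 205.063 N.
Along the incline: F cos 52° − mg sin 52° − μN = ma, so 298.430 − 69.573 − 205.063 = 9 a, giving a = 2.6438 m/s².

2.64 m/s²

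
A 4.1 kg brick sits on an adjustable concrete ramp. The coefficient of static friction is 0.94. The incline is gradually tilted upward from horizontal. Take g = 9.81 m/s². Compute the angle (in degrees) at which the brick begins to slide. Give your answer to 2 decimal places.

43.23°

At the threshold of sliding, static friction is at its maximum μ_s N and exactly balances the weight component along the incline: mg sin θ = μ_s mg cos θ.
Hence tan θ = μ_s = 0.94, so θ = arctan(0.94) = 43.2285°.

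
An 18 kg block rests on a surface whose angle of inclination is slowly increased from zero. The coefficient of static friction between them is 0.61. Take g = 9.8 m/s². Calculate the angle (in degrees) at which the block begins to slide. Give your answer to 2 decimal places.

31.38°

At the threshold of sliding, static friction is at its maximum μ_s N and exactly balances the weight component along the incline: mg sin θ = μ_s mg cos θ.
Hence tan θ = μ_s = 0.61, so θ = arctan(0.61) = 31.3832°.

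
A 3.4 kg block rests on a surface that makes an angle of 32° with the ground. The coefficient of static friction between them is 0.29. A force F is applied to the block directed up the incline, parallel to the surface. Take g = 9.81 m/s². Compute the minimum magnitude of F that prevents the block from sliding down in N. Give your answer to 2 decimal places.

The normal force is N = mg cos 32° = 28.286 N. With F at its minimum the block is on the verge of sliding down, so static friction is at its maximum μ_s N = 0.29 × 28.286 = 8.203 N and acts up the slope.
Equilibrium along the incline: F + μ_s N = mg sin 32°, so F = 17.675 − 8.203 = 9.472 N.

9.47 N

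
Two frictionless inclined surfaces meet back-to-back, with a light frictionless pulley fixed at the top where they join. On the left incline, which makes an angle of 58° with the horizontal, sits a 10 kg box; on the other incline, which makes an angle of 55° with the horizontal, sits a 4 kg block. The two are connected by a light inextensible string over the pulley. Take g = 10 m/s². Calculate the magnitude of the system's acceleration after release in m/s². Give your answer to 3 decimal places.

Resolve each weight along its own incline: the 10 kg mass has component 10 × 10 × sin 58° = 84.805 N down its slope, and the 4 kg mass has 4 × 10 × sin 55° = 32.766 N down its slope.
The 10 kg side's 84.805 N exceeds the other side's 32.766 N, so that mass slides down and the 4 kg mass slides up. Taking that direction as positive, Newton's second law for the whole system gives 84.805 − 32.766 = (10 + 4) a, so a = 52.039 / 14 = 3.7171 m/s².

3.717 m/s²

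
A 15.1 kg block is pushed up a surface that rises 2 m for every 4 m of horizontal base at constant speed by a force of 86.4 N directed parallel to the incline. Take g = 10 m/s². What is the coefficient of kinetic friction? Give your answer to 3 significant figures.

At constant speed ΣF = 0 along the incline. The applied 86.4 N acts up the slope; the weight component mg sin 26.57° = 67.529 N and kinetic friction μN both act down the slope.
So 86.4 = 67.529 + μ × 135.059, giving μ = (86.4 − 67.529) / 135.059 = 0.1397.

0.140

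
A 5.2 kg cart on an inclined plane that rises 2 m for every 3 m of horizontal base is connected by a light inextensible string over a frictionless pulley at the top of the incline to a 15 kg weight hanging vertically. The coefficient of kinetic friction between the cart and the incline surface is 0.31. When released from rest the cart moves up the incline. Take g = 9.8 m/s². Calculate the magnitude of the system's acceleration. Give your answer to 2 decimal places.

For the cart on the incline: the weight component along the slope is m₁g sin 33.69° = 5.2 × 9.8 × 0.5547 = 28.268 N and the normal force is N = m₁g cos 33.69° = 42.401 N.
Kinetic friction opposes the cart's motion up the incline: f = μN = 0.31 × 42.401 = 13.144 N acting down the slope.
Newton's second law for the cart (up-slope positive): T − 28.268 − 13.144 = 5.2 a. For the hanging weight (downward positive): 15 × 9.8 − T = 15 a.
Adding the two equations eliminates T: 105.588 = 20.2 a, so a = 5.2271 m/s².

5.23 m/s²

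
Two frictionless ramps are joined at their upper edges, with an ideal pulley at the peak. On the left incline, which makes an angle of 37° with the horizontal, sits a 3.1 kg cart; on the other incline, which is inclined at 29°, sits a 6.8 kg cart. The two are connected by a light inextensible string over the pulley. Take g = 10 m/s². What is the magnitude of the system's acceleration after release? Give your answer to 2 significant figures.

1.4 m/s²

Resolve each weight along its own incline: the 3.1 kg mass has component 3.1 × 10 × sin 37° = 18.656 N down its slope, and the 6.8 kg mass has 6.8 × 10 × sin 29° = 32.967 N down its slope.
The 6.8 kg side's 32.967 N exceeds the other side's 18.656 N, so that mass slides down and the 3.1 kg mass slides up. Taking that direction as positive, Newton's second law for the whole system gives 32.967 − 18.656 = (3.1 + 6.8) a, so a = 14.311 / 9.9 = 1.4456 m/s².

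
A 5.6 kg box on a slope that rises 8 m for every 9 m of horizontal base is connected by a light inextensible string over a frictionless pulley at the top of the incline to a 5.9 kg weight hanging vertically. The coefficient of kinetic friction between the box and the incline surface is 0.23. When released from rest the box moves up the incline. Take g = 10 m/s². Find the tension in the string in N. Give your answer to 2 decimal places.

For the box on the incline: the weight component along the slope is m₁g sin 41.63° = 5.6 × 10 × 0.6644 = 37.206 N and the normal force is N = m₁g cos 41.63° = 41.855 N.
Kinetic friction opposes the box's motion up the incline: f = μN = 0.23 × 41.855 = 9.627 N acting down the slope.
Newton's second law for the box (up-slope positive): T − 37.206 − 9.627 = 5.6 a. For the hanging weight (downward positive): 5.9 × 10 − T = 5.9 a.
Adding the two equations eliminates T: 12.167 = 11.5 a, so a = 1.0580 m/s².
Then from the hanging weight's equation, T = 5.9 × (10 − 1.0580) = 52.758 N.

52.76 N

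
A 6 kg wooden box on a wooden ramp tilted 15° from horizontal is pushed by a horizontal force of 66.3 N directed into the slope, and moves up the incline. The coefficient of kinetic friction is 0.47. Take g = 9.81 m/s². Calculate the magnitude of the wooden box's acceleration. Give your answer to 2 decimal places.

The horizontal push has components F cos 15° = 66.3 × 0.9659 = 64.039 N up the incline and F sin 15° = 66.3 × 0.2588 = 17.158 N pressing into the surface.
The normal force is therefore N = mg cos 15° + F sin 15° = 56.853 + 17.158 = 74.011 N, and kinetic friction down the slope is μN = 0.47 × 74.011 = 34.785 N.
Along the incline: F cos 15° − mg sin 15° − μN = ma, so 64.039 − 15.233 − 34.785 = 6 a, giving a = 2.3368 m/s².

2.34 m/s²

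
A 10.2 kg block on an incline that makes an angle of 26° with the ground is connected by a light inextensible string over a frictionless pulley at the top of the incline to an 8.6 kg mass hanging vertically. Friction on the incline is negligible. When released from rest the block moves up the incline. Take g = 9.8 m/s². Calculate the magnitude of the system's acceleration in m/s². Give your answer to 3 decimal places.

2.152 m/s²

For the block on the incline: the weight component along the slope is m₁g sin 26° = 10.2 × 9.8 × 0.4384 = 43.822 N and the normal force is N = m₁g cos 26° = 89.843 N.
Newton's second law for the block (up-slope positive): T − 43.822 = 10.2 a. For the hanging mass (downward positive): 8.6 × 9.8 − T = 8.6 a.
Adding the two equations eliminates T: 40.458 = 18.8 a, so a = 2.1520 m/s².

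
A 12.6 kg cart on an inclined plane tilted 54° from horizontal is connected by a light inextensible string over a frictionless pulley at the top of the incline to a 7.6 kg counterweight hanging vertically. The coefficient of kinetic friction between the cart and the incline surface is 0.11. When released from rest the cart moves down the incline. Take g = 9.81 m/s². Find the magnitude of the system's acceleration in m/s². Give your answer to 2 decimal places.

For the cart on the incline: the weight component along the slope is m₁g sin 54° = 12.6 × 9.81 × 0.8090 = 99.997 N and the normal force is N = m₁g cos 54° = 72.654 N.
Kinetic friction opposes the cart's motion down the incline: f = μN = 0.11 × 72.654 = 7.992 N acting up the slope.
Newton's second law for the cart (down-slope positive): 99.997 − 7.992 − T = 12.6 a. For the hanging counterweight (upward positive): T − 7.6 × 9.81 = 7.6 a.
Adding the two equations eliminates T: 17.449 = 20.2 a, so a = 0.8638 m/s².

0.86 m/s²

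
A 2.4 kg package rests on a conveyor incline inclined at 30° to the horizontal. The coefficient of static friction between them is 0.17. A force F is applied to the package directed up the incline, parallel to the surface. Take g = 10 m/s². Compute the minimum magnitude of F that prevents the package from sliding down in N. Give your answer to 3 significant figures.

The normal force is N = mg cos 30° = 20.785 N. With F at its minimum the package is on the verge of sliding down, so static friction is at its maximum μ_s N = 0.17 × 20.785 = 3.533 N and acts up the slope.
Equilibrium along the incline: F + μ_s N = mg sin 30°, so F = 12.000 − 3.533 = 8.467 N.

8.47 N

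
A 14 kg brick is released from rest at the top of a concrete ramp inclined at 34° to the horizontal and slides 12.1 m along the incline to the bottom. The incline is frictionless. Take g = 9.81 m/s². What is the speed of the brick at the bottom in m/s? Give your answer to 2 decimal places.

The weight component along the incline is mg sin 34° = 76.800 N and the normal force is N = mg cos 34° = 113.860 N.
With no friction, a = g sin 34° = 5.4857 m/s².
Starting from rest over a distance of 12.1 m, v² = 2aL = 2 × 5.4857 × 12.1 = 132.7539, so v = 11.5219 m/s.

11.52 m/s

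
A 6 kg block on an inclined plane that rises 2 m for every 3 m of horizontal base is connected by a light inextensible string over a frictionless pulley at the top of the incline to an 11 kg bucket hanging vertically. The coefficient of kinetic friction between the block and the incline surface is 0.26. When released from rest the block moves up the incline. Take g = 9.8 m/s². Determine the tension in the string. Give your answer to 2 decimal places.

67.38 N

For the block on the incline: the weight component along the slope is m₁g sin 33.69° = 6 × 9.8 × 0.5547 = 32.616 N and the normal force is N = m₁g cos 33.69° = 48.925 N.
Kinetic friction opposes the block's motion up the incline: f = μN = 0.26 × 48.925 = 12.720 N acting down the slope.
Newton's second law for the block (up-slope positive): T − 32.616 − 12.720 = 6 a. For the hanging bucket (downward positive): 11 × 9.8 − T = 11 a.
Adding the two equations eliminates T: 62.464 = 17 a, so a = 3.6744 m/s².
Then from the hanging bucket's equation, T = 11 × (9.8 − 3.6744) = 67.382 N.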